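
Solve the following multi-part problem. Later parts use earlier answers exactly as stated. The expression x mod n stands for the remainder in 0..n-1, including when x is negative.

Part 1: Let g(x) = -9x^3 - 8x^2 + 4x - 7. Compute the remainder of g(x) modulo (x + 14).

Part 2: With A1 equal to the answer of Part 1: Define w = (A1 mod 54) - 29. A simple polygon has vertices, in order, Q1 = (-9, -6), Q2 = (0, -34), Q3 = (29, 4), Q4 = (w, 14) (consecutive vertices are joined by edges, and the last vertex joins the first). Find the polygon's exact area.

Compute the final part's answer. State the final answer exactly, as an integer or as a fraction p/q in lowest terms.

Part 1: remainder = value at the root: -9*(-14)^3 - 8*(-14)^2 + 4*(-14)^1 - 7 = (24696) + (-1568) + (-56) + (-7) = 23065; answer 23065
Part 2: A1 = 23065; w = -22; cross terms: (-9*-34 - 0*-6)=306, (0*4 - 29*-34)=986, (29*14 - -22*4)=494, (-22*-6 - -9*14)=258; twice the area = |2044| = 2044; area = 1022; answer 1022

1022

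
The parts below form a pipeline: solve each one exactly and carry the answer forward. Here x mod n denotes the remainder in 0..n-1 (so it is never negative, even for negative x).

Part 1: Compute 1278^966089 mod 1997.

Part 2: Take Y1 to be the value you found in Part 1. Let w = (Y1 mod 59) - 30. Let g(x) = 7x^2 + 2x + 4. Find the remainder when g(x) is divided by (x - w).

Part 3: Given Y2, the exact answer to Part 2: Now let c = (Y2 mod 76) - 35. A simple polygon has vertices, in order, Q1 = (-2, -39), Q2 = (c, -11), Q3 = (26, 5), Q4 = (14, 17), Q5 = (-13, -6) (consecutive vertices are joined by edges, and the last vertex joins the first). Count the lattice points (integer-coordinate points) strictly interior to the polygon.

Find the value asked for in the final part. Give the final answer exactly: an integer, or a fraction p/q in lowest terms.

1106

Part 1: squarings mod 1997: 1278^1=1278, 1278^2=1735, 1278^4=746, 1278^8=1350, 1278^16=1236, 1278^32=1988, 1278^64=81, 1278^128=570, 1278^256=1386, 1278^512=1879, 1278^1024=1942, 1278^2048=1028, 1278^4096=371, 1278^8192=1845, 1278^16384=1137, 1278^32768=710, 1278^65536=856, 1278^131072=1834, 1278^262144=608, 1278^524288=219; 1278^966089 = 1278^1 * 1278^8 * 1278^64 * 1278^128 * 1278^256 * 1278^1024 * 1278^2048 * 1278^4096 * 1278^8192 * 1278^32768 * 1278^131072 * 1278^262144 * 1278^524288 = 311 (mod 1997); answer 311
Part 2: Y1 = 311; w = -14; remainder = value at the root: 7*(-14)^2 + 2*(-14)^1 + 4 = (1372) + (-28) + (4) = 1348; answer 1348
Part 3: Y2 = 1348; c = 21; cross terms: (-2*-11 - 21*-39)=841, (21*5 - 26*-11)=391, (26*17 - 14*5)=372, (14*-6 - -13*17)=137, (-13*-39 - -2*-6)=495; twice the area = |2236| = 2236; area = 1118; boundary points = 1 + 1 + 12 + 1 + 11 = 26; strictly interior points = area - boundary/2 + 1 = 1106; answer 1106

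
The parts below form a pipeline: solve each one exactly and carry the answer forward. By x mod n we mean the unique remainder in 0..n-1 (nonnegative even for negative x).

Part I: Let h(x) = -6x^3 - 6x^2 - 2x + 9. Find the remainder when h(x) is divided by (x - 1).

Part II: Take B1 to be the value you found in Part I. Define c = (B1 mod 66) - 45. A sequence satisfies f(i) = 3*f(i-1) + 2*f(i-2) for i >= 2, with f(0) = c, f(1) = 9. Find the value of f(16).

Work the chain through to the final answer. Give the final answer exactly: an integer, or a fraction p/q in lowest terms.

2923563007

Part I: remainder = value at the root: -6*(1)^3 - 6*(1)^2 - 2*(1)^1 + 9 = (-6) + (-6) + (-2) + (9) = -5; answer -5
Part II: B1 = -5; c = 16; f(2) = 3*(9) + 2*(16) = 59; iterating: f(2)=59, f(3)=195, f(4)=703, f(5)=2499, f(6)=8903, f(7)=31707, f(8)=112927, f(9)=402195, f(10)=1432439, f(11)=5101707, f(12)=18169999, f(13)=64713411, f(14)=230480231, f(15)=820867515, f(16)=2923563007; answer 2923563007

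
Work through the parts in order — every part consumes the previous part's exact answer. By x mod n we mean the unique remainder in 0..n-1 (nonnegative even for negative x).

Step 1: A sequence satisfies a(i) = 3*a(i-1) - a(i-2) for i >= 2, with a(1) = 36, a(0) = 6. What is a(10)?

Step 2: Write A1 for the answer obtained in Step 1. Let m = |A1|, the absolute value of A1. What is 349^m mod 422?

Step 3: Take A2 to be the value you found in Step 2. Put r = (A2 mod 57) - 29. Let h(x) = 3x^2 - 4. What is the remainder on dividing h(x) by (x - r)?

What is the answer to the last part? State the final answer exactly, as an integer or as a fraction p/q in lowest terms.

Step 1: a(2) = 3*(36) - 1*(6) = 102; iterating: a(2)=102, a(3)=270, a(4)=708, a(5)=1854, a(6)=4854, a(7)=12708, a(8)=33270, a(9)=87102, a(10)=228036; answer 228036
Step 2: A1 = 228036; m = 228036; squarings mod 422: 349^1=349, 349^2=265, 349^4=173, 349^8=389, 349^16=245, 349^32=101, 349^64=73, 349^128=265, 349^256=173, 349^512=389, 349^1024=245, 349^2048=101, 349^4096=73, 349^8192=265, 349^16384=173, 349^32768=389, 349^65536=245, 349^131072=101; 349^228036 = 349^4 * 349^64 * 349^128 * 349^512 * 349^2048 * 349^4096 * 349^8192 * 349^16384 * 349^65536 * 349^131072 = 359 (mod 422); answer 359
Step 3: A2 = 359; r = -12; remainder = value at the root: 3*(-12)^2 - 4 = (432) + (-4) = 428; answer 428

428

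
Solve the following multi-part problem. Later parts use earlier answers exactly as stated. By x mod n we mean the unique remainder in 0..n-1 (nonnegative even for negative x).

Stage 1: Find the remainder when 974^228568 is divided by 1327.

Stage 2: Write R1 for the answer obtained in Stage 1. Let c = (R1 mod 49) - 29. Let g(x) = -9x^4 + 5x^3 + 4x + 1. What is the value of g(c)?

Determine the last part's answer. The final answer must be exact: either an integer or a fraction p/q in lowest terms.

-62729

Stage 1: squarings mod 1327: 974^1=974, 974^2=1198, 974^4=717, 974^8=540, 974^16=987, 974^32=151, 974^64=242, 974^128=176, 974^256=455, 974^512=13, 974^1024=169, 974^2048=694, 974^4096=1262, 974^8192=244, 974^16384=1148, 974^32768=193, 974^65536=93, 974^131072=687; 974^228568 = 974^8 * 974^16 * 974^64 * 974^128 * 974^1024 * 974^2048 * 974^4096 * 974^8192 * 974^16384 * 974^65536 * 974^131072 = 1245 (mod 1327); answer 1245
Stage 2: R1 = 1245; c = -9; -9*(-9)^4 + 5*(-9)^3 + 4*(-9)^1 + 1 = (-59049) + (-3645) + (-36) + (1) = -62729; answer -62729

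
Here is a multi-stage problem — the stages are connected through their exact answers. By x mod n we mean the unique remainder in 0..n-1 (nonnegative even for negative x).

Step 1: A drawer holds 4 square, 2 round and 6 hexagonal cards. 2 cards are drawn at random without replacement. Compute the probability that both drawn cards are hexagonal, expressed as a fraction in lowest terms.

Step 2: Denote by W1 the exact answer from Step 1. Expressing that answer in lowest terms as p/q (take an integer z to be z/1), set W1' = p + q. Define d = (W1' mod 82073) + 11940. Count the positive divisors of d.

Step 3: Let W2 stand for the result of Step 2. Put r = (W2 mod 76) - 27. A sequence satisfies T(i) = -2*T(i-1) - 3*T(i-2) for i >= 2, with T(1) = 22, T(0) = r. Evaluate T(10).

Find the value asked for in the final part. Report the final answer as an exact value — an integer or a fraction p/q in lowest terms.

5521

Step 1: total draws C(12,2) = 66; favorable C(6,2) = 15; P = 5/22; answer 5/22
Step 2: W1 = 5/22; threaded value p + q = 27; d = 11967; 11967 = 3 * 3989; number of divisors = (1+1) * (1+1) = 4; answer 4
Step 3: W2 = 4; r = -23; T(2) = -2*(22) - 3*(-23) = 25; iterating: T(2)=25, T(3)=-116, T(4)=157, T(5)=34, T(6)=-539, T(7)=976, T(8)=-335, T(9)=-2258, T(10)=5521; answer 5521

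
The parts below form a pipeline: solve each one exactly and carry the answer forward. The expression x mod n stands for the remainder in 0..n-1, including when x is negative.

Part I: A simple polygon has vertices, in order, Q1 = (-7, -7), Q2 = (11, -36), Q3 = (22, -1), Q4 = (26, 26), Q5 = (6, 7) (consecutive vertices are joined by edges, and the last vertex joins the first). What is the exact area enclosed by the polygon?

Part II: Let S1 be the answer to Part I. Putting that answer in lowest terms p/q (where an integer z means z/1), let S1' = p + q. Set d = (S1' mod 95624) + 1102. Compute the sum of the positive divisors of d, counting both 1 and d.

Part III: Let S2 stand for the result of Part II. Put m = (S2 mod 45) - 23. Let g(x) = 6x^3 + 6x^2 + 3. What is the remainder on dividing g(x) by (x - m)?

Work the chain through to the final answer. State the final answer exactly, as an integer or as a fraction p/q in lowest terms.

-69825

Part I: cross terms: (-7*-36 - 11*-7)=329, (11*-1 - 22*-36)=781, (22*26 - 26*-1)=598, (26*7 - 6*26)=26, (6*-7 - -7*7)=7; twice the area = |1741| = 1741; area = 1741/2; answer 1741/2
Part II: S1 = 1741/2; threaded value p + q = 1743; d = 2845; 2845 = 5 * 569; sigma = (1 + 5) * (1 + 569) = 6 * 570 = 3420; answer 3420
Part III: S2 = 3420; m = -23; remainder = value at the root: 6*(-23)^3 + 6*(-23)^2 + 3 = (-73002) + (3174) + (3) = -69825; answer -69825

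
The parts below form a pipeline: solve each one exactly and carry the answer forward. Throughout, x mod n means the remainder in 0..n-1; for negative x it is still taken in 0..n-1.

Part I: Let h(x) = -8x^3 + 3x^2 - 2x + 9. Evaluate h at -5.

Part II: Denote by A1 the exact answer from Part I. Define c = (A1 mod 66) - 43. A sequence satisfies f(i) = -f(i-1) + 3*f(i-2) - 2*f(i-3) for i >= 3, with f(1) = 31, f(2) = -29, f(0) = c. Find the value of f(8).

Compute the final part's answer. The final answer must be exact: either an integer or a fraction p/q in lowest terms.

Part I: -8*(-5)^3 + 3*(-5)^2 - 2*(-5)^1 + 9 = (1000) + (75) + (10) + (9) = 1094; answer 1094
Part II: A1 = 1094; c = -5; f(3) = -1*(-29) + 3*(31) - 2*(-5) = 132; iterating: f(3)=132, f(4)=-281, f(5)=735, f(6)=-1842, f(7)=4609, f(8)=-11605; answer -11605

-11605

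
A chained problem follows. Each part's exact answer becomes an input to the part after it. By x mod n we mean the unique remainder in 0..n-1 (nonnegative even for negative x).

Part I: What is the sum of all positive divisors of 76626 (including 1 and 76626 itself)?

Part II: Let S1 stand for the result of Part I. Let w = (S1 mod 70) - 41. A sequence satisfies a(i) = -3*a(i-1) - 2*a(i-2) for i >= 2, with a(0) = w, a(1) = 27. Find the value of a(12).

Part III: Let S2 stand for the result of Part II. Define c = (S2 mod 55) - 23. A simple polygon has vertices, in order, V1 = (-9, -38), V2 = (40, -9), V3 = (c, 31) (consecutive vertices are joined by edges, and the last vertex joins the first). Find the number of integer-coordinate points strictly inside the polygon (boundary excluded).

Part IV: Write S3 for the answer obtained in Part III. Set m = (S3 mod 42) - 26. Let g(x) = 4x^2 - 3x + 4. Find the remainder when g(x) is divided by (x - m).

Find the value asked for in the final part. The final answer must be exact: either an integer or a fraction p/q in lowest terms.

221

Part I: 76626 = 2 * 3^4 * 11 * 43; sigma = (1 + 2) * (1 + 3 + 9 + 27 + 81) * (1 + 11) * (1 + 43) = 3 * 121 * 12 * 44 = 191664; answer 191664
Part II: S1 = 191664; w = -37; a(2) = -3*(27) - 2*(-37) = -7; iterating: a(2)=-7, a(3)=-33, a(4)=113, a(5)=-273, a(6)=593, a(7)=-1233, a(8)=2513, a(9)=-5073, a(10)=10193, a(11)=-20433, a(12)=40913; answer 40913
Part III: S2 = 40913; c = 25; cross terms: (-9*-9 - 40*-38)=1601, (40*31 - 25*-9)=1465, (25*-38 - -9*31)=-671; twice the area = |2395| = 2395; area = 2395/2; boundary points = 1 + 5 + 1 = 7; strictly interior points = area - boundary/2 + 1 = 1195; answer 1195
Part IV: S3 = 1195; m = -7; remainder = value at the root: 4*(-7)^2 - 3*(-7)^1 + 4 = (196) + (21) + (4) = 221; answer 221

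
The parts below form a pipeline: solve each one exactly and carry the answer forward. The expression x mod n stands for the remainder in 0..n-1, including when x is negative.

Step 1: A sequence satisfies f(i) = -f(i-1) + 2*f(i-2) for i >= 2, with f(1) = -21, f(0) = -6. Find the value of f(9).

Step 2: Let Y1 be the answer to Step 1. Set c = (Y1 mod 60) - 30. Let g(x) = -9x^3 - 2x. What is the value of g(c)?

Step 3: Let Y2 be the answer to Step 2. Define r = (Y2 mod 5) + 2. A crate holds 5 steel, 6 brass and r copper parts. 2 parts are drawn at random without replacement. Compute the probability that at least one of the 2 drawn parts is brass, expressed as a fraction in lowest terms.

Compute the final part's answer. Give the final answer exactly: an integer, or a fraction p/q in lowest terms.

9/13

Step 1: f(2) = -1*(-21) + 2*(-6) = 9; iterating: f(2)=9, f(3)=-51, f(4)=69, f(5)=-171, f(6)=309, f(7)=-651, f(8)=1269, f(9)=-2571; answer -2571
Step 2: Y1 = -2571; c = -21; -9*(-21)^3 - 2*(-21)^1 = (83349) + (42) = 83391; answer 83391
Step 3: Y2 = 83391; r = 3; total draws C(14,2) = 91; complement C(8,2) = 28; favorable 91 - 28 = 63; P = 9/13; answer 9/13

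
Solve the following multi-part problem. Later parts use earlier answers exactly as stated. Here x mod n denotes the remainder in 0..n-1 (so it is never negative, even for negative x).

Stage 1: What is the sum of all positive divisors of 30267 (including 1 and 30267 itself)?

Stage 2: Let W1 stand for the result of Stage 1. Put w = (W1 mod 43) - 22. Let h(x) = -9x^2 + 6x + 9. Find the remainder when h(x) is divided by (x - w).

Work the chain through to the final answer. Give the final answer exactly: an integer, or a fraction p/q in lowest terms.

Stage 1: 30267 = 3^3 * 19 * 59; sigma = (1 + 3 + 9 + 27) * (1 + 19) * (1 + 59) = 40 * 20 * 60 = 48000; answer 48000
Stage 2: W1 = 48000; w = -10; remainder = value at the root: -9*(-10)^2 + 6*(-10)^1 + 9 = (-900) + (-60) + (9) = -951; answer -951

-951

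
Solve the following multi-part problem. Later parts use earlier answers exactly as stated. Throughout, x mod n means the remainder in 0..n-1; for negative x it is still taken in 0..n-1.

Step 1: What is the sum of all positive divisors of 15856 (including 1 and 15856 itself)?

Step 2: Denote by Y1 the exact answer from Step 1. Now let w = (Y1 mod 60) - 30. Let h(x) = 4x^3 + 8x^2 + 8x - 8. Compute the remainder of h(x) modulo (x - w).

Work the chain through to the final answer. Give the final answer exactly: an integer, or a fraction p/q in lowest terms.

Step 1: 15856 = 2^4 * 991; sigma = (1 + 2 + 4 + 8 + 16) * (1 + 991) = 31 * 992 = 30752; answer 30752
Step 2: Y1 = 30752; w = 2; remainder = value at the root: 4*(2)^3 + 8*(2)^2 + 8*(2)^1 - 8 = (32) + (32) + (16) + (-8) = 72; answer 72

72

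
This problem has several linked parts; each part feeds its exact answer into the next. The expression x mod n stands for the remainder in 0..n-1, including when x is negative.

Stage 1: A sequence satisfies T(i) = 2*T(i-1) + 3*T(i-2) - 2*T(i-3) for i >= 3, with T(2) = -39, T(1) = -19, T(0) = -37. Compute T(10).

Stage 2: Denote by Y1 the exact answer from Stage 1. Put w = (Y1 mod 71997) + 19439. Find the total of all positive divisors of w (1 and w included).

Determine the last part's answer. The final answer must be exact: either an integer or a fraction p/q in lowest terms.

159120

Stage 1: T(3) = 2*(-39) + 3*(-19) - 2*(-37) = -61; iterating: T(3)=-61, T(4)=-201, T(5)=-507, T(6)=-1495, T(7)=-4109, T(8)=-11689, T(9)=-32715, T(10)=-92279; answer -92279
Stage 2: Y1 = -92279; w = 71154; 71154 = 2 * 3^2 * 59 * 67; sigma = (1 + 2) * (1 + 3 + 9) * (1 + 59) * (1 + 67) = 3 * 13 * 60 * 68 = 159120; answer 159120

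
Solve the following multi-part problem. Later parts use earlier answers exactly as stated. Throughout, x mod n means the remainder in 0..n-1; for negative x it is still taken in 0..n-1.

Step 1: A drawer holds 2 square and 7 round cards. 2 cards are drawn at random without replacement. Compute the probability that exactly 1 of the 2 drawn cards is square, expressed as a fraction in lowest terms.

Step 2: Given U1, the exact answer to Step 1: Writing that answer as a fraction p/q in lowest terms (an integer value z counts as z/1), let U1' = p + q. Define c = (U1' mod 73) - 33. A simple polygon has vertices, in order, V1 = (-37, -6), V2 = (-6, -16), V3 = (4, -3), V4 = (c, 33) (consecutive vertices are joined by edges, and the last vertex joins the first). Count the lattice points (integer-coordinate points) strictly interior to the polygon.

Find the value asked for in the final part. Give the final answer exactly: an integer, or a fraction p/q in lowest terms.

1001

Step 1: total draws C(9,2) = 36; favorable C(2,1)*C(7,1) = 14; P = 7/18; answer 7/18
Step 2: U1 = 7/18; threaded value p + q = 25; c = -8; cross terms: (-37*-16 - -6*-6)=556, (-6*-3 - 4*-16)=82, (4*33 - -8*-3)=108, (-8*-6 - -37*33)=1269; twice the area = |2015| = 2015; area = 2015/2; boundary points = 1 + 1 + 12 + 1 = 15; strictly interior points = area - boundary/2 + 1 = 1001; answer 1001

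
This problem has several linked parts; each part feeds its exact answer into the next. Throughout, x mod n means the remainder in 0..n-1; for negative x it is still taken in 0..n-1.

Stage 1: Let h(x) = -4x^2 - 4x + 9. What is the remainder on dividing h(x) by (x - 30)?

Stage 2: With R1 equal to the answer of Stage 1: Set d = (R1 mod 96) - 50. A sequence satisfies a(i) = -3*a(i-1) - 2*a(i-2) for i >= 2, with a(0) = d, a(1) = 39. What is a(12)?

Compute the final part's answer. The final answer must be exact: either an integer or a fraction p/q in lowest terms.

Stage 1: remainder = value at the root: -4*(30)^2 - 4*(30)^1 + 9 = (-3600) + (-120) + (9) = -3711; answer -3711
Stage 2: R1 = -3711; d = -17; a(2) = -3*(39) - 2*(-17) = -83; iterating: a(2)=-83, a(3)=171, a(4)=-347, a(5)=699, a(6)=-1403, a(7)=2811, a(8)=-5627, a(9)=11259, a(10)=-22523, a(11)=45051, a(12)=-90107; answer -90107

-90107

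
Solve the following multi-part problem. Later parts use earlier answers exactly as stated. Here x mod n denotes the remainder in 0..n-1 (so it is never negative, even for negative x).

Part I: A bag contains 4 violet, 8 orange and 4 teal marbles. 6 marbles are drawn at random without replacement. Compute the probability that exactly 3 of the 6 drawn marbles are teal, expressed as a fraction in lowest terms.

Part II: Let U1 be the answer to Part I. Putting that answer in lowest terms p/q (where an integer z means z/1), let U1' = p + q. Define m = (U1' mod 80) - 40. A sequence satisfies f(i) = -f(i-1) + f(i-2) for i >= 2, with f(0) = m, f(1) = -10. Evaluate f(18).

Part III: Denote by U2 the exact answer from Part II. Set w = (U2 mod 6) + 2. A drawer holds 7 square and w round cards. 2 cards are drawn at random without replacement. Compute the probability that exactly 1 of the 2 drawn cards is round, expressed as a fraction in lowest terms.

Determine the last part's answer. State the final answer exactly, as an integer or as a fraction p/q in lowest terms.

35/66

Part I: total draws C(16,6) = 8008; favorable C(4,3)*C(12,3) = 880; P = 10/91; answer 10/91
Part II: U1 = 10/91; threaded value p + q = 101; m = -19; f(2) = -1*(-10) + 1*(-19) = -9; iterating: f(2)=-9, f(3)=-1, f(4)=-8, f(5)=7, f(6)=-15, f(7)=22, f(8)=-37, f(9)=59, f(10)=-96, f(11)=155, f(12)=-251, f(13)=406, f(14)=-657, f(15)=1063, f(16)=-1720, f(17)=2783, f(18)=-4503; answer -4503
Part III: U2 = -4503; w = 5; total draws C(12,2) = 66; favorable C(5,1)*C(7,1) = 35; P = 35/66; answer 35/66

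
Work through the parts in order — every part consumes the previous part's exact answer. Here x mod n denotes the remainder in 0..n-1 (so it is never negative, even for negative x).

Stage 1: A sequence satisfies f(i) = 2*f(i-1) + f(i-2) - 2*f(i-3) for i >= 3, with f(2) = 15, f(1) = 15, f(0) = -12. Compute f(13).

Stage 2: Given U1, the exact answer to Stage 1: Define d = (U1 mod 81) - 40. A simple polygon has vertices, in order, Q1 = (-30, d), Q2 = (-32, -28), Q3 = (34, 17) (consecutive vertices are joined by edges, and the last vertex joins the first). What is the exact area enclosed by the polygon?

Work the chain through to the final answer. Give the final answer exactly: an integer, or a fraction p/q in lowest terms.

54

Stage 1: f(3) = 2*(15) + 1*(15) - 2*(-12) = 69; iterating: f(3)=69, f(4)=123, f(5)=285, f(6)=555, f(7)=1149, f(8)=2283, f(9)=4605, f(10)=9195, f(11)=18429, f(12)=36843, f(13)=73725; answer 73725
Stage 2: U1 = 73725; d = -25; cross terms: (-30*-28 - -32*-25)=40, (-32*17 - 34*-28)=408, (34*-25 - -30*17)=-340; twice the area = |108| = 108; area = 54; answer 54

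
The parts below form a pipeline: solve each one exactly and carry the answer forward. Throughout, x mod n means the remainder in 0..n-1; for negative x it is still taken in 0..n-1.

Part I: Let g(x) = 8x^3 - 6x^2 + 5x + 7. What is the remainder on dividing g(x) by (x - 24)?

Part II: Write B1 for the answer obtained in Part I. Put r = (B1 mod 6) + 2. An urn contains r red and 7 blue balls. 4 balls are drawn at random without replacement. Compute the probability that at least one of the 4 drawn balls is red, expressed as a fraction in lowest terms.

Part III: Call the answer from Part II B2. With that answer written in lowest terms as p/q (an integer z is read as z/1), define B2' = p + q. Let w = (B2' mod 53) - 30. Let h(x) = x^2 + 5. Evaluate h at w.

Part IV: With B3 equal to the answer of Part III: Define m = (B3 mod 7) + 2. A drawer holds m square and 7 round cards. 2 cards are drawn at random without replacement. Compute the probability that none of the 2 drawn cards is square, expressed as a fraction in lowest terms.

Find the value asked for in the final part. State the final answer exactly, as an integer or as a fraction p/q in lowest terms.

Part I: remainder = value at the root: 8*(24)^3 - 6*(24)^2 + 5*(24)^1 + 7 = (110592) + (-3456) + (120) + (7) = 107263; answer 107263
Part II: B1 = 107263; r = 3; total draws C(10,4) = 210; complement C(7,4) = 35; favorable 210 - 35 = 175; P = 5/6; answer 5/6
Part III: B2 = 5/6; threaded value p + q = 11; w = -19; 1*(-19)^2 + 5 = (361) + (5) = 366; answer 366
Part IV: B3 = 366; m = 4; total draws C(11,2) = 55; favorable C(7,2) = 21; P = 21/55; answer 21/55

21/55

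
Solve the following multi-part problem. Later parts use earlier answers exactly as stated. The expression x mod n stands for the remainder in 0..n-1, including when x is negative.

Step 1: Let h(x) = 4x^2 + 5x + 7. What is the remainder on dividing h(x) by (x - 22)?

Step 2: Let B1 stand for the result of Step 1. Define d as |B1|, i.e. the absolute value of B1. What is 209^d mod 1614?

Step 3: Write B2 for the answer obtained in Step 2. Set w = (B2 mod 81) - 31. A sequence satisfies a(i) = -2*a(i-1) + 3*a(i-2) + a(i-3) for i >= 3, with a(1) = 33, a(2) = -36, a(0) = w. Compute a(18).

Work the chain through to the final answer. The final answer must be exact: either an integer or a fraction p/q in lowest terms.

-1440790551

Step 1: remainder = value at the root: 4*(22)^2 + 5*(22)^1 + 7 = (1936) + (110) + (7) = 2053; answer 2053
Step 2: B1 = 2053; d = 2053; squarings mod 1614: 209^1=209, 209^2=103, 209^4=925, 209^8=205, 209^16=61, 209^32=493, 209^64=949, 209^128=1603, 209^256=121, 209^512=115, 209^1024=313, 209^2048=1129; 209^2053 = 209^1 * 209^4 * 209^2048 = 1091 (mod 1614); answer 1091
Step 3: B2 = 1091; w = 7; a(3) = -2*(-36) + 3*(33) + 1*(7) = 178; iterating: a(3)=178, a(4)=-431, a(5)=1360, a(6)=-3835, a(7)=11319, a(8)=-32783, a(9)=95688, a(10)=-278406, a(11)=811093, a(12)=-2361716, a(13)=6878305, a(14)=-20030665, a(15)=58334529, a(16)=-169882748, a(17)=494738418, a(18)=-1440790551; answer -1440790551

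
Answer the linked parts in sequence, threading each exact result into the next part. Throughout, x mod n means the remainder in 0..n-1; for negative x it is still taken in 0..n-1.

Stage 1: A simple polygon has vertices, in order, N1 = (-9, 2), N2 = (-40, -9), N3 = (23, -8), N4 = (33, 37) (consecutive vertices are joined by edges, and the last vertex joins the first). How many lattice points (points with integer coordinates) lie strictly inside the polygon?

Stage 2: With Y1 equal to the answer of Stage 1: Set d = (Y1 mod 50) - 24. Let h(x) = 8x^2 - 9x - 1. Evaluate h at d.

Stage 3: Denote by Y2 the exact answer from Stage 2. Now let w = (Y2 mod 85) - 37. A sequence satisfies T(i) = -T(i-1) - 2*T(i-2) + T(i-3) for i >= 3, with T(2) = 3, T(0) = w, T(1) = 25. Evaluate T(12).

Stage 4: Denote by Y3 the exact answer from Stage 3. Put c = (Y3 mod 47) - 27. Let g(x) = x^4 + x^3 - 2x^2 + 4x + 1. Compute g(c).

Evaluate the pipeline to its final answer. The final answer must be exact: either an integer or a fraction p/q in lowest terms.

316705

Stage 1: cross terms: (-9*-9 - -40*2)=161, (-40*-8 - 23*-9)=527, (23*37 - 33*-8)=1115, (33*2 - -9*37)=399; twice the area = |2202| = 2202; area = 1101; boundary points = 1 + 1 + 5 + 7 = 14; strictly interior points = area - boundary/2 + 1 = 1095; answer 1095
Stage 2: Y1 = 1095; d = 21; 8*(21)^2 - 9*(21)^1 - 1 = (3528) + (-189) + (-1) = 3338; answer 3338
Stage 3: Y2 = 3338; w = -14; T(3) = -1*(3) - 2*(25) + 1*(-14) = -67; iterating: T(3)=-67, T(4)=86, T(5)=51, T(6)=-290, T(7)=274, T(8)=357, T(9)=-1195, T(10)=755, T(11)=1992, T(12)=-4697; answer -4697
Stage 4: Y3 = -4697; c = -24; 1*(-24)^4 + 1*(-24)^3 - 2*(-24)^2 + 4*(-24)^1 + 1 = (331776) + (-13824) + (-1152) + (-96) + (1) = 316705; answer 316705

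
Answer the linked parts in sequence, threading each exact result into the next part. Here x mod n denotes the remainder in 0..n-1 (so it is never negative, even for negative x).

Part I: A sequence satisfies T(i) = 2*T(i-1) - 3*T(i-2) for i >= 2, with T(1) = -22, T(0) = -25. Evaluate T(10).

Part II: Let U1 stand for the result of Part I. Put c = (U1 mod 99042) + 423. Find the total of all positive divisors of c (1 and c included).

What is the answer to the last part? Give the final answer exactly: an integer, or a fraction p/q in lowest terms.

9576

Part I: T(2) = 2*(-22) - 3*(-25) = 31; iterating: T(2)=31, T(3)=128, T(4)=163, T(5)=-58, T(6)=-605, T(7)=-1036, T(8)=-257, T(9)=2594, T(10)=5959; answer 5959
Part II: U1 = 5959; c = 6382; 6382 = 2 * 3191; sigma = (1 + 2) * (1 + 3191) = 3 * 3192 = 9576; answer 9576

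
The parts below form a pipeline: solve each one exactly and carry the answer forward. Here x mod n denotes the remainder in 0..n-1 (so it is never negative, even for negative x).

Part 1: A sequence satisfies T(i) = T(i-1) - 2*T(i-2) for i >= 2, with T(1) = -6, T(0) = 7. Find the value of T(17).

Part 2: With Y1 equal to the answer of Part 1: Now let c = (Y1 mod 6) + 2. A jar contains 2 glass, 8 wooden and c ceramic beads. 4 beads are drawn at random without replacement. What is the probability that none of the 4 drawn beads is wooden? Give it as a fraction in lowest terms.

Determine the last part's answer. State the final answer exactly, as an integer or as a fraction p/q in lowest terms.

Part 1: T(2) = 1*(-6) - 2*(7) = -20; iterating: T(2)=-20, T(3)=-8, T(4)=32, T(5)=48, T(6)=-16, T(7)=-112, T(8)=-80, T(9)=144, T(10)=304, T(11)=16, T(12)=-592, T(13)=-624, T(14)=560, T(15)=1808, T(16)=688, T(17)=-2928; answer -2928
Part 2: Y1 = -2928; c = 2; total draws C(12,4) = 495; favorable C(4,4) = 1; P = 1/495; answer 1/495

1/495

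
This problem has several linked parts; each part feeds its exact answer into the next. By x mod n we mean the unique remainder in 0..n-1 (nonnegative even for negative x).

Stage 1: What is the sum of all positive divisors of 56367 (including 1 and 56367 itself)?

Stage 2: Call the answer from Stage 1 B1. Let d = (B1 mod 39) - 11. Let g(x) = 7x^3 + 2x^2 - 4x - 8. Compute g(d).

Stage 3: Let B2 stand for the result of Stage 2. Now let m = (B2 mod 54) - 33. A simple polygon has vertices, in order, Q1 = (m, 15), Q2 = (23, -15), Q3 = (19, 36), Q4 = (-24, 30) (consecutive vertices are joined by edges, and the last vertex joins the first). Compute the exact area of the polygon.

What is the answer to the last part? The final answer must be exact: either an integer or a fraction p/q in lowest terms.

Stage 1: 56367 = 3^2 * 6263; sigma = (1 + 3 + 9) * (1 + 6263) = 13 * 6264 = 81432; answer 81432
Stage 2: B1 = 81432; d = -11; 7*(-11)^3 + 2*(-11)^2 - 4*(-11)^1 - 8 = (-9317) + (242) + (44) + (-8) = -9039; answer -9039
Stage 3: B2 = -9039; m = 0; cross terms: (0*-15 - 23*15)=-345, (23*36 - 19*-15)=1113, (19*30 - -24*36)=1434, (-24*15 - 0*30)=-360; twice the area = |1842| = 1842; area = 921; answer 921

921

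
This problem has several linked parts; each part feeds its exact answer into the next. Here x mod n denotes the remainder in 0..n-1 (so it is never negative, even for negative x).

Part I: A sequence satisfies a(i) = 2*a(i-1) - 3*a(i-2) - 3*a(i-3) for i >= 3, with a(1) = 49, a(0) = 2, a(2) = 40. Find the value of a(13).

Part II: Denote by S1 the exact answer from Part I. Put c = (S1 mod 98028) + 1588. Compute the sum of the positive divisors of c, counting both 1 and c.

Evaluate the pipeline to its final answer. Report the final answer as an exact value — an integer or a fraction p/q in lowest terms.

161280

Part I: a(3) = 2*(40) - 3*(49) - 3*(2) = -73; iterating: a(3)=-73, a(4)=-413, a(5)=-727, a(6)=4, a(7)=3428, a(8)=9025, a(9)=7754, a(10)=-21851, a(11)=-94039, a(12)=-145787, a(13)=56096; answer 56096
Part II: S1 = 56096; c = 57684; 57684 = 2^2 * 3 * 11 * 19 * 23; sigma = (1 + 2 + 4) * (1 + 3) * (1 + 11) * (1 + 19) * (1 + 23) = 7 * 4 * 12 * 20 * 24 = 161280; answer 161280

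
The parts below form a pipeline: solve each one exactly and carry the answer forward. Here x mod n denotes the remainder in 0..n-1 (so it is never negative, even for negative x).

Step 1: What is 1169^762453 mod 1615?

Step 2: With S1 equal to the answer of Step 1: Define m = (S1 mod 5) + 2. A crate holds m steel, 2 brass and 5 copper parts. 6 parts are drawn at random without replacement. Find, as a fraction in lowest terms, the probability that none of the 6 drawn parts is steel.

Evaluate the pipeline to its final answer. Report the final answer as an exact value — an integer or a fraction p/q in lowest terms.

7/1716

Step 1: squarings mod 1615: 1169^1=1169, 1169^2=271, 1169^4=766, 1169^8=511, 1169^16=1106, 1169^32=681, 1169^64=256, 1169^128=936, 1169^256=766, 1169^512=511, 1169^1024=1106, 1169^2048=681, 1169^4096=256, 1169^8192=936, 1169^16384=766, 1169^32768=511, 1169^65536=1106, 1169^131072=681, 1169^262144=256, 1169^524288=936; 1169^762453 = 1169^1 * 1169^4 * 1169^16 * 1169^64 * 1169^512 * 1169^8192 * 1169^32768 * 1169^65536 * 1169^131072 * 1169^524288 = 1424 (mod 1615); answer 1424
Step 2: S1 = 1424; m = 6; total draws C(13,6) = 1716; favorable C(7,6) = 7; P = 7/1716; answer 7/1716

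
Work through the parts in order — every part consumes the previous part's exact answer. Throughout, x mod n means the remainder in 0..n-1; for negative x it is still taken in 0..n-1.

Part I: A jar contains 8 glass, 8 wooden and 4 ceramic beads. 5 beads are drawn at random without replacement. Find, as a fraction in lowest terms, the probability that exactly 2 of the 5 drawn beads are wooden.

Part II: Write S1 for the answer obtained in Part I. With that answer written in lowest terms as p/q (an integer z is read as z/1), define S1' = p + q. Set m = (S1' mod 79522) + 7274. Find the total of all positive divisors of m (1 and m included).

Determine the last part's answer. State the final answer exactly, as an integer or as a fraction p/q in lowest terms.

20160

Part I: total draws C(20,5) = 15504; favorable C(8,2)*C(12,3) = 6160; P = 385/969; answer 385/969
Part II: S1 = 385/969; threaded value p + q = 1354; m = 8628; 8628 = 2^2 * 3 * 719; sigma = (1 + 2 + 4) * (1 + 3) * (1 + 719) = 7 * 4 * 720 = 20160; answer 20160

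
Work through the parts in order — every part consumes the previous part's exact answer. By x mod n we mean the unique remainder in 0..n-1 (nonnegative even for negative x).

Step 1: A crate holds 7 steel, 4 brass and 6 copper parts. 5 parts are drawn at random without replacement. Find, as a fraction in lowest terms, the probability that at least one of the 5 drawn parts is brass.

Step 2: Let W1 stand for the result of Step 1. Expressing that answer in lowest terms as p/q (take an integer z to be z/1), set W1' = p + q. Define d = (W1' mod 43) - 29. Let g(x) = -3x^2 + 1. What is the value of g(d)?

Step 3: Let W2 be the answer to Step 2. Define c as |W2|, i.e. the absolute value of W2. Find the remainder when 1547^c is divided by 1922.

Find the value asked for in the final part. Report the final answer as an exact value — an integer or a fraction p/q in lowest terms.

173

Step 1: total draws C(17,5) = 6188; complement C(13,5) = 1287; favorable 6188 - 1287 = 4901; P = 377/476; answer 377/476
Step 2: W1 = 377/476; threaded value p + q = 853; d = 7; -3*(7)^2 + 1 = (-147) + (1) = -146; answer -146
Step 3: W2 = -146; c = 146; squarings mod 1922: 1547^1=1547, 1547^2=319, 1547^4=1817, 1547^8=1415, 1547^16=1423, 1547^32=1063, 1547^64=1755, 1547^128=981; 1547^146 = 1547^2 * 1547^16 * 1547^128 = 173 (mod 1922); answer 173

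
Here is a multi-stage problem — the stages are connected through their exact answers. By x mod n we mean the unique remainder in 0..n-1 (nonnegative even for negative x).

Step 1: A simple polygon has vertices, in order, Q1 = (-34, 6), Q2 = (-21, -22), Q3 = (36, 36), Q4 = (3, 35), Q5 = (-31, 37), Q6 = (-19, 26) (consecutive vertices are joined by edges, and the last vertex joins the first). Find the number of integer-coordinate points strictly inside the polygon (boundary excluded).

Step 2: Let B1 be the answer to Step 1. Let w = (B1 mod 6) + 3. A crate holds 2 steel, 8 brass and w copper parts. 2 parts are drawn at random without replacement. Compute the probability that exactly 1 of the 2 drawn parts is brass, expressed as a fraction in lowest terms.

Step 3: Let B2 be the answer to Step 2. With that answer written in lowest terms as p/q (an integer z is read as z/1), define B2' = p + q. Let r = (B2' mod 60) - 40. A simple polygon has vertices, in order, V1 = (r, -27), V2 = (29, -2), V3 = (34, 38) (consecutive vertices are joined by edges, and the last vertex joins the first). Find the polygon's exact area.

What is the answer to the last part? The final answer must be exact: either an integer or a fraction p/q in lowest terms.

Step 1: cross terms: (-34*-22 - -21*6)=874, (-21*36 - 36*-22)=36, (36*35 - 3*36)=1152, (3*37 - -31*35)=1196, (-31*26 - -19*37)=-103, (-19*6 - -34*26)=770; twice the area = |3925| = 3925; area = 3925/2; boundary points = 1 + 1 + 1 + 2 + 1 + 5 = 11; strictly interior points = area - boundary/2 + 1 = 1958; answer 1958
Step 2: B1 = 1958; w = 5; total draws C(15,2) = 105; favorable C(8,1)*C(7,1) = 56; P = 8/15; answer 8/15
Step 3: B2 = 8/15; threaded value p + q = 23; r = -17; cross terms: (-17*-2 - 29*-27)=817, (29*38 - 34*-2)=1170, (34*-27 - -17*38)=-272; twice the area = |1715| = 1715; area = 1715/2; answer 1715/2

1715/2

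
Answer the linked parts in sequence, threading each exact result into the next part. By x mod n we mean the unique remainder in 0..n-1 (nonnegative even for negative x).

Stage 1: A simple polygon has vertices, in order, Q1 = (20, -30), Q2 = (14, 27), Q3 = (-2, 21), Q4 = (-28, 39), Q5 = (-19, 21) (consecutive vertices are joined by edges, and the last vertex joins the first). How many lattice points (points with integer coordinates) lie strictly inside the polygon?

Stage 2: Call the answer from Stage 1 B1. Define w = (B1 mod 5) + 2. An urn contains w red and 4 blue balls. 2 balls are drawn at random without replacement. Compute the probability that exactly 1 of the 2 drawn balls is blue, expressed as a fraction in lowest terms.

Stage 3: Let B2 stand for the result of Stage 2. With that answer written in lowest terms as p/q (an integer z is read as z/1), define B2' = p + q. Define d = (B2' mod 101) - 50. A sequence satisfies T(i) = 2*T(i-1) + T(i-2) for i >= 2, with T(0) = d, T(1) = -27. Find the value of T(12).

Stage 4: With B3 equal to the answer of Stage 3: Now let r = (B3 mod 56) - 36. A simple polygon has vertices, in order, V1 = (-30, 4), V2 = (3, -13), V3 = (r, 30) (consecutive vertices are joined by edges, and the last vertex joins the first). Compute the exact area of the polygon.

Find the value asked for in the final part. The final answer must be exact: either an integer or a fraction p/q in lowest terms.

Stage 1: cross terms: (20*27 - 14*-30)=960, (14*21 - -2*27)=348, (-2*39 - -28*21)=510, (-28*21 - -19*39)=153, (-19*-30 - 20*21)=150; twice the area = |2121| = 2121; area = 2121/2; boundary points = 3 + 2 + 2 + 9 + 3 = 19; strictly interior points = area - boundary/2 + 1 = 1052; answer 1052
Stage 2: B1 = 1052; w = 4; total draws C(8,2) = 28; favorable C(4,1)*C(4,1) = 16; P = 4/7; answer 4/7
Stage 3: B2 = 4/7; threaded value p + q = 11; d = -39; T(2) = 2*(-27) + 1*(-39) = -93; iterating: T(2)=-93, T(3)=-213, T(4)=-519, T(5)=-1251, T(6)=-3021, T(7)=-7293, T(8)=-17607, T(9)=-42507, T(10)=-102621, T(11)=-247749, T(12)=-598119; answer -598119
Stage 4: B3 = -598119; r = -19; cross terms: (-30*-13 - 3*4)=378, (3*30 - -19*-13)=-157, (-19*4 - -30*30)=824; twice the area = |1045| = 1045; area = 1045/2; answer 1045/2

1045/2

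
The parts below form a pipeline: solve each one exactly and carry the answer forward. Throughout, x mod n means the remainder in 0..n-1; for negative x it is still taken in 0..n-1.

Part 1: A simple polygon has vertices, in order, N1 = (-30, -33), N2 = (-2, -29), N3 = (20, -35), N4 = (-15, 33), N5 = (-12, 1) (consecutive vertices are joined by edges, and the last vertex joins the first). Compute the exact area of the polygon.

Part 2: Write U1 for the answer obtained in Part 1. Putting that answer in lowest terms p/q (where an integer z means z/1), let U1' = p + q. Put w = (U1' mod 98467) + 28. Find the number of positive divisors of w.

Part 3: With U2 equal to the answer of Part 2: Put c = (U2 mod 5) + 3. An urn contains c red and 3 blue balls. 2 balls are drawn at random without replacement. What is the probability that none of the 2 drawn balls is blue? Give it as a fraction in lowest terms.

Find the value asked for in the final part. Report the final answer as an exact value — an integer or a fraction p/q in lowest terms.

Part 1: cross terms: (-30*-29 - -2*-33)=804, (-2*-35 - 20*-29)=650, (20*33 - -15*-35)=135, (-15*1 - -12*33)=381, (-12*-33 - -30*1)=426; twice the area = |2396| = 2396; area = 1198; answer 1198
Part 2: U1 = 1198; threaded value p + q = 1199; w = 1227; 1227 = 3 * 409; number of divisors = (1+1) * (1+1) = 4; answer 4
Part 3: U2 = 4; c = 7; total draws C(10,2) = 45; favorable C(7,2) = 21; P = 7/15; answer 7/15

7/15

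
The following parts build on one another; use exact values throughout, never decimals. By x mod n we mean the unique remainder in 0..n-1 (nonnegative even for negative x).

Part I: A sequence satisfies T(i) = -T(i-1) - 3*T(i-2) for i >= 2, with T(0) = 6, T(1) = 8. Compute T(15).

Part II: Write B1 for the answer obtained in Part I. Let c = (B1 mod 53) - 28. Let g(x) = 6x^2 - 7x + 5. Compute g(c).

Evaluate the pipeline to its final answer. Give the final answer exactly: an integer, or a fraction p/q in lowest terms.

2504

Part I: T(2) = -1*(8) - 3*(6) = -26; iterating: T(2)=-26, T(3)=2, T(4)=76, T(5)=-82, T(6)=-146, T(7)=392, T(8)=46, T(9)=-1222, T(10)=1084, T(11)=2582, T(12)=-5834, T(13)=-1912, T(14)=19414, T(15)=-13678; answer -13678
Part II: B1 = -13678; c = 21; 6*(21)^2 - 7*(21)^1 + 5 = (2646) + (-147) + (5) = 2504; answer 2504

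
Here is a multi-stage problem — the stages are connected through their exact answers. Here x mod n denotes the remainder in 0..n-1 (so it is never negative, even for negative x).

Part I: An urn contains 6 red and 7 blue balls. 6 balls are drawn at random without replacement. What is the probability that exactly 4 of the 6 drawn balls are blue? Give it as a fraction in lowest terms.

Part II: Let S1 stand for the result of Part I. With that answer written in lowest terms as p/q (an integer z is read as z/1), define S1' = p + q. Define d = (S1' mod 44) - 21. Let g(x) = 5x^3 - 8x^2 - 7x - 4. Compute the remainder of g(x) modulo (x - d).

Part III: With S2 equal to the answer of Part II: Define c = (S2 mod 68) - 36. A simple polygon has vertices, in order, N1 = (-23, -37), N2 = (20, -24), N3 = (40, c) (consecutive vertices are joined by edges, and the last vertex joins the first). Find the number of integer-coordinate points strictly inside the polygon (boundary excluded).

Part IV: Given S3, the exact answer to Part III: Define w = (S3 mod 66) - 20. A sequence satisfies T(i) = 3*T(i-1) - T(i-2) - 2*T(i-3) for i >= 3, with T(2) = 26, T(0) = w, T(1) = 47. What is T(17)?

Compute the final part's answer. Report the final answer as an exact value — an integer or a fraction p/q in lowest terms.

-826996

Part I: total draws C(13,6) = 1716; favorable C(7,4)*C(6,2) = 525; P = 175/572; answer 175/572
Part II: S1 = 175/572; threaded value p + q = 747; d = 22; remainder = value at the root: 5*(22)^3 - 8*(22)^2 - 7*(22)^1 - 4 = (53240) + (-3872) + (-154) + (-4) = 49210; answer 49210
Part III: S2 = 49210; c = 10; cross terms: (-23*-24 - 20*-37)=1292, (20*10 - 40*-24)=1160, (40*-37 - -23*10)=-1250; twice the area = |1202| = 1202; area = 601; boundary points = 1 + 2 + 1 = 4; strictly interior points = area - boundary/2 + 1 = 600; answer 600
Part IV: S3 = 600; w = -14; T(3) = 3*(26) - 1*(47) - 2*(-14) = 59; iterating: T(3)=59, T(4)=57, T(5)=60, T(6)=5, T(7)=-159, T(8)=-602, T(9)=-1657, T(10)=-4051, T(11)=-9292, T(12)=-20511, T(13)=-44139, T(14)=-93322, T(15)=-194805, T(16)=-402815, T(17)=-826996; answer -826996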